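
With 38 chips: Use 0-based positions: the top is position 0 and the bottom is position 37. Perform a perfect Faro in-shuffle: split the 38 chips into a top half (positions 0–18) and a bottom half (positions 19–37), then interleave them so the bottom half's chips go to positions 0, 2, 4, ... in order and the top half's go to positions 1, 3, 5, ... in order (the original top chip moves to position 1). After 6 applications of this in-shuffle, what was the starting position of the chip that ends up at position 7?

4

Work backwards from position 7, undoing one in-shuffle at a time:
7 ← 3 ← 1 ← 0 ← 19 ← 9 ← 4
So the chip now at position 7 started at position 4.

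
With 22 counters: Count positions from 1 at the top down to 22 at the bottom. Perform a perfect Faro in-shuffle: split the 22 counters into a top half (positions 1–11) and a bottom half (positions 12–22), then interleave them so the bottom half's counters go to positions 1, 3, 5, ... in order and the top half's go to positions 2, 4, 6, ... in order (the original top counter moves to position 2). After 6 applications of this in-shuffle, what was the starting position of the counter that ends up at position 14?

11

Work backwards from position 14, undoing one in-shuffle at a time:
14 ← 7 ← 15 ← 19 ← 21 ← 22 ← 11
So the counter now at position 14 started at position 11.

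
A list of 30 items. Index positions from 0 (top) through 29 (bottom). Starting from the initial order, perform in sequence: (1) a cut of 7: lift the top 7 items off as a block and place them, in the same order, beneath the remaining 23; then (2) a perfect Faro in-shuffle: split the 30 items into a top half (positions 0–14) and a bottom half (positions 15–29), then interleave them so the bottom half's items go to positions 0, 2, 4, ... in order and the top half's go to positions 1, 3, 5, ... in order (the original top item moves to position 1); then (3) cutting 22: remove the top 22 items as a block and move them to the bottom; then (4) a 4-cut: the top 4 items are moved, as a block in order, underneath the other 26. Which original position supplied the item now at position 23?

16

Undo the operations in reverse order, starting from position 23:
  undo op 4 (cut 4): 23 ← 27
  undo op 3 (cut 22): 27 ← 19
  undo op 2 (in-shuffle, from top half): 19 ← 9
  undo op 1 (cut 7): 9 ← 16
So the item at position 23 came from original position 16.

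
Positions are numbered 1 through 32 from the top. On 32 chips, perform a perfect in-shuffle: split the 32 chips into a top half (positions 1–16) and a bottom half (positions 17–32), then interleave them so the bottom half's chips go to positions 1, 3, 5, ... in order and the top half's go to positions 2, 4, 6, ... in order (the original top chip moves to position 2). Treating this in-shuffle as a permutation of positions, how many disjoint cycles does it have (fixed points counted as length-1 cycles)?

4

Trace each unvisited position around until it returns:
(1 2 4 8 16 32 31 29 25 17) (3 6 12 24 15 30 27 21 9 18) (5 10 20 7 14 28 23 13 26 19) (11 22)
4 cycles in total.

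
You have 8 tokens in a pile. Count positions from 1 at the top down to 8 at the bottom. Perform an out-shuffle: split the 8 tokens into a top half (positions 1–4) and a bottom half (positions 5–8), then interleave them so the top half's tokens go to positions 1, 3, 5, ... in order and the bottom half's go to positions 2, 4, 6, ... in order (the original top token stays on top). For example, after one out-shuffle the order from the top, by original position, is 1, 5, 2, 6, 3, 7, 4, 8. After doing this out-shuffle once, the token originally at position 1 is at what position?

1

Position 1 is a fixed point of every out-shuffle, so the token never moves.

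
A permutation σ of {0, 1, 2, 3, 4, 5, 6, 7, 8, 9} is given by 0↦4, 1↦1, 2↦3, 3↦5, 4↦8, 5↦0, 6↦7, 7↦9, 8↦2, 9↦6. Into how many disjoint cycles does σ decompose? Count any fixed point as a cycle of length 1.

Cycle decomposition: (0 4 8 2 3 5) (1) (6 7 9).
3 cycles.

3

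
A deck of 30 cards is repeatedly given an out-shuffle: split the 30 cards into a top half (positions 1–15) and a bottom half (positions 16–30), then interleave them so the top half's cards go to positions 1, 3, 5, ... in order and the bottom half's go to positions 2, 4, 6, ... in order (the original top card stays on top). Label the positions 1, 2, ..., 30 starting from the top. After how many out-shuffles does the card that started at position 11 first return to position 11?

28

Follow position 11 under repeated out-shuffles:
11 → 21 → 12 → 23 → 16 → 2 → 3 → 5 → ... → 11 (length 28)
It first returns after 28 out-shuffles.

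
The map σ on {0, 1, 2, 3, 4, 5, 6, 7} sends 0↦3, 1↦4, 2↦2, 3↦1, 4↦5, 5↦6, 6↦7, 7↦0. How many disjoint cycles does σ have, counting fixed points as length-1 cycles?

Cycle decomposition: (0 3 1 4 5 6 7) (2).
2 cycles.

2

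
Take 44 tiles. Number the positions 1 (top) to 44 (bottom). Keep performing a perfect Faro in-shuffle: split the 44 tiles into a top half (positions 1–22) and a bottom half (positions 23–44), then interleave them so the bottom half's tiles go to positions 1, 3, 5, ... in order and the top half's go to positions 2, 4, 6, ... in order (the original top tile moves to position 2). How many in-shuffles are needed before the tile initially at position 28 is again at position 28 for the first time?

Follow position 28 under repeated in-shuffles:
28 → 11 → 22 → 44 → 43 → 41 → 37 → 29 → 13 → 26 → 7 → 14 → 28
It first returns after 12 in-shuffles.

12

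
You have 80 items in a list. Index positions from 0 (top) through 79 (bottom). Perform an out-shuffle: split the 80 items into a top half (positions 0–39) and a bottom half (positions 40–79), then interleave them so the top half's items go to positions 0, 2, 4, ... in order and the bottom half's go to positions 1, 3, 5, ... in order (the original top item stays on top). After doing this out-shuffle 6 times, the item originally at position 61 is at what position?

Track the item's position through each out-shuffle:
61 → 43 → 7 → 14 → 28 → 56 → 33

33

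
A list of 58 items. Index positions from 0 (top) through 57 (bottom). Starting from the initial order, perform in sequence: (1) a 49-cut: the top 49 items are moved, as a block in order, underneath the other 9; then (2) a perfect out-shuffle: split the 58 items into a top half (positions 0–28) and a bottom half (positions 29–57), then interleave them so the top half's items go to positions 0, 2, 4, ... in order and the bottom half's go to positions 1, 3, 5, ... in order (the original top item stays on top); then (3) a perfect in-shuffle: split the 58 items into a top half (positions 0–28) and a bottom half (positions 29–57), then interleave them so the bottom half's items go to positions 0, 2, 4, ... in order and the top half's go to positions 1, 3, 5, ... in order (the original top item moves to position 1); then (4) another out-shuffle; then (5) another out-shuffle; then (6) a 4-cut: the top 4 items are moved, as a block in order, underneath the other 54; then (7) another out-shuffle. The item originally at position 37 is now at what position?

31

Track the item from position 37 forward through each operation:
  after op 1 (cut 49): 37 → 46
  after op 2 (out-shuffle): 46 → 35
  after op 3 (in-shuffle): 35 → 12
  after op 4 (out-shuffle): 12 → 24
  after op 5 (out-shuffle): 24 → 48
  after op 6 (cut 4): 48 → 44
  after op 7 (out-shuffle): 44 → 31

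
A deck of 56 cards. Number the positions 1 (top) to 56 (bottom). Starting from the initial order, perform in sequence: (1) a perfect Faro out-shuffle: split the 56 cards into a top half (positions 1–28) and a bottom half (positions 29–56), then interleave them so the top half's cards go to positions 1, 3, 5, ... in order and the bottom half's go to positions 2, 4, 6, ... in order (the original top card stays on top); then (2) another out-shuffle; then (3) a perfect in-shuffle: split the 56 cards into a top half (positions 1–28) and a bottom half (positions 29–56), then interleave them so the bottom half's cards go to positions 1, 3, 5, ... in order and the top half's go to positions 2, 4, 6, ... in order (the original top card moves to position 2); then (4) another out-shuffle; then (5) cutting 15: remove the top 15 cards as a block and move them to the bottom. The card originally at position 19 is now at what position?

Track the card from position 19 forward through each operation:
  after op 1 (out-shuffle): 19 → 37
  after op 2 (out-shuffle): 37 → 18
  after op 3 (in-shuffle): 18 → 36
  after op 4 (out-shuffle): 36 → 16
  after op 5 (cut 15): 16 → 1

1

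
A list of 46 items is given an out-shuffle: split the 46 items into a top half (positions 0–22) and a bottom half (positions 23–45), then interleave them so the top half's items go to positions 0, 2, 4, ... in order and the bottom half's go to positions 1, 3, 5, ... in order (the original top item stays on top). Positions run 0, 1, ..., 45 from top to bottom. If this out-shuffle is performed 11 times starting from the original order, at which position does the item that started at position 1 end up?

Track the item's position through each out-shuffle:
1 → 2 → 4 → 8 → 16 → 32 → 19 → 38 → 31 → 17 → 34 → 23

23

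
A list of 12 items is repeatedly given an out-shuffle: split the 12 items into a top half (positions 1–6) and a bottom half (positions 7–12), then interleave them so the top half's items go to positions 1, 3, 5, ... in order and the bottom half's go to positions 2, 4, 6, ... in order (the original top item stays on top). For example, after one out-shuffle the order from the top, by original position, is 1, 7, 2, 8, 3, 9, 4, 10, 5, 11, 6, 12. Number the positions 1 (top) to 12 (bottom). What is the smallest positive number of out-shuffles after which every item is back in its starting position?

The out-shuffle permutes the 12 positions with cycle lengths [1, 1, 10].
Every item is home exactly when every cycle has completed a whole number of laps, i.e. after lcm(1, 10) = 10 out-shuffles.

10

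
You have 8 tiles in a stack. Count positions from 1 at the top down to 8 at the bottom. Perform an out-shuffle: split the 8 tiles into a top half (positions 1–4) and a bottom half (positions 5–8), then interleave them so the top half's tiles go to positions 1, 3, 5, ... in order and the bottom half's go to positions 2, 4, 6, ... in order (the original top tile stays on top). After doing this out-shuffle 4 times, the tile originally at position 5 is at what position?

2

Track the tile's position through each out-shuffle:
5 → 2 → 3 → 5 → 2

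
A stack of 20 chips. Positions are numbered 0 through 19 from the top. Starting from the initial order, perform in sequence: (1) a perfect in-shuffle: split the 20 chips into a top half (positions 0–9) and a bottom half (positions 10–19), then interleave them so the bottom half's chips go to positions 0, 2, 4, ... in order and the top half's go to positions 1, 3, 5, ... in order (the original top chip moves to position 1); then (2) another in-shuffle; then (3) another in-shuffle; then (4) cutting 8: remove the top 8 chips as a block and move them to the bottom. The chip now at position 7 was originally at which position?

Undo the operations in reverse order, starting from position 7:
  undo op 4 (cut 8): 7 ← 15
  undo op 3 (in-shuffle, from top half): 15 ← 7
  undo op 2 (in-shuffle, from top half): 7 ← 3
  undo op 1 (in-shuffle, from top half): 3 ← 1
So the chip at position 7 came from original position 1.

1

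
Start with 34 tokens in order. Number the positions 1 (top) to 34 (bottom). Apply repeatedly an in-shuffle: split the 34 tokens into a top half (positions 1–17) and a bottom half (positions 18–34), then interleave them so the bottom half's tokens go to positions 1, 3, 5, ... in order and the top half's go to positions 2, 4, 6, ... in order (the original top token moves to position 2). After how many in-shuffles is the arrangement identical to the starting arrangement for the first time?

12

The in-shuffle permutes the 34 positions with cycle lengths [3, 3, 4, 12, 12].
Every token is home exactly when every cycle has completed a whole number of laps, i.e. after lcm(3, 4, 12) = 12 in-shuffles.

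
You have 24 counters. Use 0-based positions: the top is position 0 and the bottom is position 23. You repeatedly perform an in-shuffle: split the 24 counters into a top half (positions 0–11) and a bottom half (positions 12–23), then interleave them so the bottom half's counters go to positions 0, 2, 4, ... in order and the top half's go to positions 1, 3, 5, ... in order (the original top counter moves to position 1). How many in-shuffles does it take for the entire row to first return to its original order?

The in-shuffle permutes the 24 positions with cycle lengths [4, 20].
Every counter is home exactly when every cycle has completed a whole number of laps, i.e. after lcm(4, 20) = 20 in-shuffles.

20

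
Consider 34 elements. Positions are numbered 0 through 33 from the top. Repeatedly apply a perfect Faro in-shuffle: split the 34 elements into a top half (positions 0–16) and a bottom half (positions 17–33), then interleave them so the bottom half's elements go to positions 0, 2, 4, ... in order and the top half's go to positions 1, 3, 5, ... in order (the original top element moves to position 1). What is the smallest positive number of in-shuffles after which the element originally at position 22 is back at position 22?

Follow position 22 under repeated in-shuffles:
22 → 10 → 21 → 8 → 17 → 0 → 1 → 3 → 7 → 15 → 31 → 28 → 22
It first returns after 12 in-shuffles.

12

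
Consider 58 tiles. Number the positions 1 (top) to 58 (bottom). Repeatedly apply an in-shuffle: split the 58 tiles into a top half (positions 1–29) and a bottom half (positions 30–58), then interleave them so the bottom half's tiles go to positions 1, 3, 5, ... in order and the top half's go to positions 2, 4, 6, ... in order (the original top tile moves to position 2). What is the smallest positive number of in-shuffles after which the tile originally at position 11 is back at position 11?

Follow position 11 under repeated in-shuffles:
11 → 22 → 44 → 29 → 58 → 57 → 55 → 51 → ... → 11 (length 58)
It first returns after 58 in-shuffles.

58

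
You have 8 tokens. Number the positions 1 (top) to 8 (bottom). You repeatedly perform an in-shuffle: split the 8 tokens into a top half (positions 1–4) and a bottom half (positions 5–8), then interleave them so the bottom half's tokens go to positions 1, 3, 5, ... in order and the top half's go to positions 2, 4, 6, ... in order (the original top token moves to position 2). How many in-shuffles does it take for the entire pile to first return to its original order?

6

The in-shuffle permutes the 8 positions with cycle lengths [2, 6].
Every token is home exactly when every cycle has completed a whole number of laps, i.e. after lcm(2, 6) = 6 in-shuffles.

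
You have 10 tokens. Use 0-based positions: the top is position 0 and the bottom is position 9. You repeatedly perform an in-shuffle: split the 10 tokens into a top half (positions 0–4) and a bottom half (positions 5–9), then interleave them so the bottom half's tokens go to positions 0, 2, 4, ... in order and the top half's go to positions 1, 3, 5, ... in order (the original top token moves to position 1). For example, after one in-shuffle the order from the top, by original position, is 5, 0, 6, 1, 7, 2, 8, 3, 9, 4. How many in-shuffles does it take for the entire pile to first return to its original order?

10

The in-shuffle permutes the 10 positions with cycle lengths [10].
Every token is home exactly when every cycle has completed a whole number of laps, i.e. after lcm(10) = 10 in-shuffles.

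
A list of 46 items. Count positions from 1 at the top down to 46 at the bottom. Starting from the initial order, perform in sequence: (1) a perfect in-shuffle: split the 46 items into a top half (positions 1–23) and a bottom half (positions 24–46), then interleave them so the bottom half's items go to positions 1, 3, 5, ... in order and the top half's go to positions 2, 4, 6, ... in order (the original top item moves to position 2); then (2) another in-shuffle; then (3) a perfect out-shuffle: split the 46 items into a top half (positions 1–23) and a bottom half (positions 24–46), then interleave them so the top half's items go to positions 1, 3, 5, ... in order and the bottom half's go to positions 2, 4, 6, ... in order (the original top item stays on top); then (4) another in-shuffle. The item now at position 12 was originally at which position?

30

Undo the operations in reverse order, starting from position 12:
  undo op 4 (in-shuffle, from top half): 12 ← 6
  undo op 3 (out-shuffle, from bottom half): 6 ← 26
  undo op 2 (in-shuffle, from top half): 26 ← 13
  undo op 1 (in-shuffle, from bottom half): 13 ← 30
So the item at position 12 came from original position 30.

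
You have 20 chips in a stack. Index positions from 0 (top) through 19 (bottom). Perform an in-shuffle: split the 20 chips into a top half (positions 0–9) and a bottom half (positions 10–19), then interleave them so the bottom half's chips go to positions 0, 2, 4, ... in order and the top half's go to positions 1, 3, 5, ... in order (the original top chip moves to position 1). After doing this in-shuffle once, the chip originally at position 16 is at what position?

Track the chip's position through each in-shuffle:
16 → 12

12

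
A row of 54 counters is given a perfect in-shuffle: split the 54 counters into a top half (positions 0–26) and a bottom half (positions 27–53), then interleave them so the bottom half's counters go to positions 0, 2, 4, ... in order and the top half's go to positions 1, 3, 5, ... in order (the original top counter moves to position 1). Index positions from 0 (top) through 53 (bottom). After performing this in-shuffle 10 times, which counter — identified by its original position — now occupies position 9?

9

Work backwards from position 9, undoing one in-shuffle at a time:
9 ← 4 ← 29 ← 14 ← 34 ← 44 ← 49 ← 24 ← 39 ← 19 ← 9
So the counter now at position 9 started at position 9.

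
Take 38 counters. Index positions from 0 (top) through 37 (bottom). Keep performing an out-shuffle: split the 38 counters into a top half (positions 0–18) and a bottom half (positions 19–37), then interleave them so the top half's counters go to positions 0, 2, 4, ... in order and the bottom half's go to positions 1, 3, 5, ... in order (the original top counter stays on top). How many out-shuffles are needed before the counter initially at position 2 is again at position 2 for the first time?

Follow position 2 under repeated out-shuffles:
2 → 4 → 8 → 16 → 32 → 27 → 17 → 34 → ... → 2 (length 36)
It first returns after 36 out-shuffles.

36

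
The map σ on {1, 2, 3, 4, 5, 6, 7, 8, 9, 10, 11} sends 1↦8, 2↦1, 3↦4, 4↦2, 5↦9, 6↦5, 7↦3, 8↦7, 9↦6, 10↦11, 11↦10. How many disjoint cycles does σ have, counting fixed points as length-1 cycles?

3

Cycle decomposition: (1 8 7 3 4 2) (5 9 6) (10 11).
3 cycles.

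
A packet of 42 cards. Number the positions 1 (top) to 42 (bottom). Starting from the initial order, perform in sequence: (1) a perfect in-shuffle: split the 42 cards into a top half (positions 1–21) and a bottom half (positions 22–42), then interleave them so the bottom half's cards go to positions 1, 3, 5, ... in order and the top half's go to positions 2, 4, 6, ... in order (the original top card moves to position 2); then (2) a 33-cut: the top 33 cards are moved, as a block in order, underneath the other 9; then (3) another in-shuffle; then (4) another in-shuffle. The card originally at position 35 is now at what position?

Track the card from position 35 forward through each operation:
  after op 1 (in-shuffle): 35 → 27
  after op 2 (cut 33): 27 → 36
  after op 3 (in-shuffle): 36 → 29
  after op 4 (in-shuffle): 29 → 15

15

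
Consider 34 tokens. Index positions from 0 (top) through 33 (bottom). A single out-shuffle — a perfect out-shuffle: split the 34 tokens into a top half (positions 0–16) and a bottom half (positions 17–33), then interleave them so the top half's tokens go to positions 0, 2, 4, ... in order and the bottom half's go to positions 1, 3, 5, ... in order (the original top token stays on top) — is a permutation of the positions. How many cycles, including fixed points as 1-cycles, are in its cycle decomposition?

6

Trace each unvisited position around until it returns:
(0) (1 2 4 8 16 32 31 29 25 17) (3 6 12 24 15 30 27 21 9 18) (5 10 20 7 14 28 23 13 26 19) (11 22) (33)
6 cycles in total.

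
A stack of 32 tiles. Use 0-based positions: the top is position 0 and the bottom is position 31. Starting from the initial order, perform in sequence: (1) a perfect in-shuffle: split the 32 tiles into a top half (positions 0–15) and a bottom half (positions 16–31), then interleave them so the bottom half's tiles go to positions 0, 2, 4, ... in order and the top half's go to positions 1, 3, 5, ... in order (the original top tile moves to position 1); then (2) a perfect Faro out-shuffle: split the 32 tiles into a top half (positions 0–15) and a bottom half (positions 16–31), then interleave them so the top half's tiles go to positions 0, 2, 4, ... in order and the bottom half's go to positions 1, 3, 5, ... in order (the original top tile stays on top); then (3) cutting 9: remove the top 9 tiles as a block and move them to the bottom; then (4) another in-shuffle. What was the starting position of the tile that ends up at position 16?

24

Undo the operations in reverse order, starting from position 16:
  undo op 4 (in-shuffle, from bottom half): 16 ← 24
  undo op 3 (cut 9): 24 ← 1
  undo op 2 (out-shuffle, from bottom half): 1 ← 16
  undo op 1 (in-shuffle, from bottom half): 16 ← 24
So the tile at position 16 came from original position 24.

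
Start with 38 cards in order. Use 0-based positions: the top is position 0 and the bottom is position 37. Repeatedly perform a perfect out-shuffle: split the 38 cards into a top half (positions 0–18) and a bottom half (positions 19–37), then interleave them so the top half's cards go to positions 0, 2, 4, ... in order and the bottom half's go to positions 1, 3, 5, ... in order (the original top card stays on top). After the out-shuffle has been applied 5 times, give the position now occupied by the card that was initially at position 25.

23

Track the card's position through each out-shuffle:
25 → 13 → 26 → 15 → 30 → 23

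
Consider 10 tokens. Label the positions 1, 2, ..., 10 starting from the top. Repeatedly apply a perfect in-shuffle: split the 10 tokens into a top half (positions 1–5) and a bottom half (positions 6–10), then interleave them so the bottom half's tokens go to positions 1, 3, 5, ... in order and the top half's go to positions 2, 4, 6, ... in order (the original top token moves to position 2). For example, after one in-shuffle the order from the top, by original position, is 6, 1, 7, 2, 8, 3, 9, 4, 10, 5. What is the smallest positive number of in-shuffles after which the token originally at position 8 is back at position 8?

10

Follow position 8 under repeated in-shuffles:
8 → 5 → 10 → 9 → 7 → 3 → 6 → 1 → 2 → 4 → 8
It first returns after 10 in-shuffles.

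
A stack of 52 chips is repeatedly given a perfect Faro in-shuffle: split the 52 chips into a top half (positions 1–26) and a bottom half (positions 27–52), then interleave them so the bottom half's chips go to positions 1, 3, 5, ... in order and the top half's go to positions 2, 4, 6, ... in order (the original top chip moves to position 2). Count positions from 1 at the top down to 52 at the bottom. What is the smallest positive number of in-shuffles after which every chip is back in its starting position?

The in-shuffle permutes the 52 positions with cycle lengths [52].
Every chip is home exactly when every cycle has completed a whole number of laps, i.e. after lcm(52) = 52 in-shuffles.

52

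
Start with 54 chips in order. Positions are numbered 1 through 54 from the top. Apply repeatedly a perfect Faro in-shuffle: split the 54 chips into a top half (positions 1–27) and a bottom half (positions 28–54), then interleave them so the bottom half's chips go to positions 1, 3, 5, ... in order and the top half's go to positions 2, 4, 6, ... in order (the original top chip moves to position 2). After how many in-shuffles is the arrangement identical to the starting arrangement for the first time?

The in-shuffle permutes the 54 positions with cycle lengths [4, 10, 20, 20].
Every chip is home exactly when every cycle has completed a whole number of laps, i.e. after lcm(4, 10, 20) = 20 in-shuffles.

20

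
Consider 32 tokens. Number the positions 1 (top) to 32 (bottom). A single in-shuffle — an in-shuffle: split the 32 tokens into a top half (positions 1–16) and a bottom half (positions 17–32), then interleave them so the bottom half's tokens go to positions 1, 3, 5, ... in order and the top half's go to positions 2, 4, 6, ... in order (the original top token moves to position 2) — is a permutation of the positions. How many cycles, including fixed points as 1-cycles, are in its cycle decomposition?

4

Trace each unvisited position around until it returns:
(1 2 4 8 16 32 31 29 25 17) (3 6 12 24 15 30 27 21 9 18) (5 10 20 7 14 28 23 13 26 19) (11 22)
4 cycles in total.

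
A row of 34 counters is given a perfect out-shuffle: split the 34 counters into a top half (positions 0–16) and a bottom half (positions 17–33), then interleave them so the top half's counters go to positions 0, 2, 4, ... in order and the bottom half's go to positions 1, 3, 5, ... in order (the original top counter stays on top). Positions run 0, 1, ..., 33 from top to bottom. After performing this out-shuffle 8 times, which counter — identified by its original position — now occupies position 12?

Work backwards from position 12, undoing one out-shuffle at a time:
12 ← 6 ← 3 ← 18 ← 9 ← 21 ← 27 ← 30 ← 15
So the counter now at position 12 started at position 15.

15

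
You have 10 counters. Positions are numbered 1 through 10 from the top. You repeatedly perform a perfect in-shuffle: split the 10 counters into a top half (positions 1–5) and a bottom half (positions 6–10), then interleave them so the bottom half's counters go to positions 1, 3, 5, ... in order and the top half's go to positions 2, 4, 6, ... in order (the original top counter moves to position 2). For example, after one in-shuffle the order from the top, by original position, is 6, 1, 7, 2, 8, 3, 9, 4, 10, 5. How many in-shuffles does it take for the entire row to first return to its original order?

The in-shuffle permutes the 10 positions with cycle lengths [10].
Every counter is home exactly when every cycle has completed a whole number of laps, i.e. after lcm(10) = 10 in-shuffles.

10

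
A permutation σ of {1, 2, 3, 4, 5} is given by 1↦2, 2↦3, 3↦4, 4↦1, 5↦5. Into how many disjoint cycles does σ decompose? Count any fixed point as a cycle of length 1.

Cycle decomposition: (1 2 3 4) (5).
2 cycles.

2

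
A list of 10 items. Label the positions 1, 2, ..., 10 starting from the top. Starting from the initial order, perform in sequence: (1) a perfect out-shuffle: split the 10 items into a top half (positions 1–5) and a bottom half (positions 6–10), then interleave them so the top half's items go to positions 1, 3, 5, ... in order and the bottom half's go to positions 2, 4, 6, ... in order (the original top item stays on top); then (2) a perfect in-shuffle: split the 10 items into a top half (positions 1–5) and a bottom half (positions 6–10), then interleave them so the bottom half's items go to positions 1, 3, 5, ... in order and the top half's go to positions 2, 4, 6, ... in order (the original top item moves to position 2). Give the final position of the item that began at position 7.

Track the item from position 7 forward through each operation:
  after op 1 (out-shuffle): 7 → 4
  after op 2 (in-shuffle): 4 → 8

8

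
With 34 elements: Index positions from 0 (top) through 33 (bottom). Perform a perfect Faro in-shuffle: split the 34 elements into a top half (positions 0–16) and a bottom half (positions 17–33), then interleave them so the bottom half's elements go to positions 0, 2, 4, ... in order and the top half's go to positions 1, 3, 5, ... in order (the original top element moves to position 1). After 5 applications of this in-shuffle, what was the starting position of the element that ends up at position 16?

5

Work backwards from position 16, undoing one in-shuffle at a time:
16 ← 25 ← 12 ← 23 ← 11 ← 5
So the element now at position 16 started at position 5.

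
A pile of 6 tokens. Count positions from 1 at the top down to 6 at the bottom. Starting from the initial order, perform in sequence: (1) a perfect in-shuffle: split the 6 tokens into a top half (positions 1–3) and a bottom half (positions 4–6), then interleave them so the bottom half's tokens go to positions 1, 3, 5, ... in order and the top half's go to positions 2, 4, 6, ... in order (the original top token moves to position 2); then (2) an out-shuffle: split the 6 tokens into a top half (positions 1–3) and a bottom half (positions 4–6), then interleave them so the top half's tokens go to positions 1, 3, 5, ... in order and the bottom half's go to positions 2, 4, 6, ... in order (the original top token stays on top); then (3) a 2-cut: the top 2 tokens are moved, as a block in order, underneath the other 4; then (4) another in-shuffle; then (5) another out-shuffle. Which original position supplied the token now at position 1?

3

Undo the operations in reverse order, starting from position 1:
  undo op 5 (out-shuffle, from top half): 1 ← 1
  undo op 4 (in-shuffle, from bottom half): 1 ← 4
  undo op 3 (cut 2): 4 ← 6
  undo op 2 (out-shuffle, from bottom half): 6 ← 6
  undo op 1 (in-shuffle, from top half): 6 ← 3
So the token at position 1 came from original position 3.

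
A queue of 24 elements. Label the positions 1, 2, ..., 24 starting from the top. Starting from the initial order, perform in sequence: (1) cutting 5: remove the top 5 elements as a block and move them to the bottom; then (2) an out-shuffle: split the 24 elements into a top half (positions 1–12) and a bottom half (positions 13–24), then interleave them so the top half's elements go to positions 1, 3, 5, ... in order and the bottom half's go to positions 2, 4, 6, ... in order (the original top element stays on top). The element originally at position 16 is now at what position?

21

Track the element from position 16 forward through each operation:
  after op 1 (cut 5): 16 → 11
  after op 2 (out-shuffle): 11 → 21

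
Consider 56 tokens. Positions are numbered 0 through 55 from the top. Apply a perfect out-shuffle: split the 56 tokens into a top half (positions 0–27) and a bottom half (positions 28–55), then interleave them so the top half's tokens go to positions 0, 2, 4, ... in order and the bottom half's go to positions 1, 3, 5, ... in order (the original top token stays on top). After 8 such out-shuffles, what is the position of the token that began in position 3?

Track the token's position through each out-shuffle:
3 → 6 → 12 → 24 → 48 → 41 → 27 → 54 → 53

53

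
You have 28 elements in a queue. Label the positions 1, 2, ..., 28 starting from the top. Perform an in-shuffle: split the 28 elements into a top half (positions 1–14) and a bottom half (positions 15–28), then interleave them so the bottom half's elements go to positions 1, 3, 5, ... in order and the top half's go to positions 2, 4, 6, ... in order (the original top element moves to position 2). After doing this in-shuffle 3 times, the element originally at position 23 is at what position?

Track the element's position through each in-shuffle:
23 → 17 → 5 → 10

10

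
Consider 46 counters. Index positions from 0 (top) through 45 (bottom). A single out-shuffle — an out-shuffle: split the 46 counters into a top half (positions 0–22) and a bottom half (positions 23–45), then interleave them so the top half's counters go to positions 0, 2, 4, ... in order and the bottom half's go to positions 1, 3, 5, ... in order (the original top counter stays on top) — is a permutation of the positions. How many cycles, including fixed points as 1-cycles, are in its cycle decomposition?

Trace each unvisited position around until it returns:
(0) (1 2 4 8 16 32 ... len 12) (3 6 12 24) (5 10 20 40 35 25) (7 14 28 11 22 44 ... len 12) (9 18 36 27) (15 30) (21 42 39 33) ... plus 1 more
9 cycles in total.

9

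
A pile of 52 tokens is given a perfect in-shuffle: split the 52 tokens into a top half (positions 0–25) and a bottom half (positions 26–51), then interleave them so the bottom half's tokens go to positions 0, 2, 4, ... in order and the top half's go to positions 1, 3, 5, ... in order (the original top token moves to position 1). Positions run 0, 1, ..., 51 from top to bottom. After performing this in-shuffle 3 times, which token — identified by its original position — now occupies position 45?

18

Work backwards from position 45, undoing one in-shuffle at a time:
45 ← 22 ← 37 ← 18
So the token now at position 45 started at position 18.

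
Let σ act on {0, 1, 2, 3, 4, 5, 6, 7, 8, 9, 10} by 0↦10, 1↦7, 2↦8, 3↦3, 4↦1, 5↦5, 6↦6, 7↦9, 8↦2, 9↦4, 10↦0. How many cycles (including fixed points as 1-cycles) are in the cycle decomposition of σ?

6

Cycle decomposition: (0 10) (1 7 9 4) (2 8) (3) (5) (6).
6 cycles.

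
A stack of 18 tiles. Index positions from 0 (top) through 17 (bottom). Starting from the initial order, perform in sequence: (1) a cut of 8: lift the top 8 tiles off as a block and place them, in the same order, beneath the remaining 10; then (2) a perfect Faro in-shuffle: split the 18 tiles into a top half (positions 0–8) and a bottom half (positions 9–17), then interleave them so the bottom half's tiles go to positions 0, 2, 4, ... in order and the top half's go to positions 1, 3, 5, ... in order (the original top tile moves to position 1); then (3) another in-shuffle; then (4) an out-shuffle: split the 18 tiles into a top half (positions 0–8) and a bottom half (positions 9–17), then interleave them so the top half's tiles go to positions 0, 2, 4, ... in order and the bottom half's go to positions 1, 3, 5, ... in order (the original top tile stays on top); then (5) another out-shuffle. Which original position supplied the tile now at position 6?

Undo the operations in reverse order, starting from position 6:
  undo op 5 (out-shuffle, from top half): 6 ← 3
  undo op 4 (out-shuffle, from bottom half): 3 ← 10
  undo op 3 (in-shuffle, from bottom half): 10 ← 14
  undo op 2 (in-shuffle, from bottom half): 14 ← 16
  undo op 1 (cut 8): 16 ← 6
So the tile at position 6 came from original position 6.

6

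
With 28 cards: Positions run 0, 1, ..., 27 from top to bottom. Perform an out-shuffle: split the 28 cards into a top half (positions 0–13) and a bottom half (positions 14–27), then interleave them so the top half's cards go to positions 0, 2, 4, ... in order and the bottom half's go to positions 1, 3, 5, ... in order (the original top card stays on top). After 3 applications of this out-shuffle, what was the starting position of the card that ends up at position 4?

Work backwards from position 4, undoing one out-shuffle at a time:
4 ← 2 ← 1 ← 14
So the card now at position 4 started at position 14.

14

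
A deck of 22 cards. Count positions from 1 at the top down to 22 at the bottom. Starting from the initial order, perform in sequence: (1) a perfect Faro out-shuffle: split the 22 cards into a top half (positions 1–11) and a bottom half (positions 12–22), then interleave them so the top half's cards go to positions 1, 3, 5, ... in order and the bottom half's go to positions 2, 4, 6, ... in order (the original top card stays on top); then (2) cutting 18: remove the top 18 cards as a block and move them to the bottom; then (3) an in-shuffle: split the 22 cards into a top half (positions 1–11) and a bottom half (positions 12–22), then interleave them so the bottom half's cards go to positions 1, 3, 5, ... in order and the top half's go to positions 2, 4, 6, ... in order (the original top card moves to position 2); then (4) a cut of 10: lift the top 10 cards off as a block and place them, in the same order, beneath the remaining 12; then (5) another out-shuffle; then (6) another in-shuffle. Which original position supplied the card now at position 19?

Undo the operations in reverse order, starting from position 19:
  undo op 6 (in-shuffle, from bottom half): 19 ← 21
  undo op 5 (out-shuffle, from top half): 21 ← 11
  undo op 4 (cut 10): 11 ← 21
  undo op 3 (in-shuffle, from bottom half): 21 ← 22
  undo op 2 (cut 18): 22 ← 18
  undo op 1 (out-shuffle, from bottom half): 18 ← 20
So the card at position 19 came from original position 20.

20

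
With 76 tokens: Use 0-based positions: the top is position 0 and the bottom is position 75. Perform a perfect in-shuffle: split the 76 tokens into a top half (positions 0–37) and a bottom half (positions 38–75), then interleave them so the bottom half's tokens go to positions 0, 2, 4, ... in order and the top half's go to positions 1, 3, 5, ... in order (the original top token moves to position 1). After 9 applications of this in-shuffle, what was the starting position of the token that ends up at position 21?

Work backwards from position 21, undoing one in-shuffle at a time:
21 ← 10 ← 43 ← 21 ← 10 ← 43 ← 21 ← 10 ← 43 ← 21
So the token now at position 21 started at position 21.

21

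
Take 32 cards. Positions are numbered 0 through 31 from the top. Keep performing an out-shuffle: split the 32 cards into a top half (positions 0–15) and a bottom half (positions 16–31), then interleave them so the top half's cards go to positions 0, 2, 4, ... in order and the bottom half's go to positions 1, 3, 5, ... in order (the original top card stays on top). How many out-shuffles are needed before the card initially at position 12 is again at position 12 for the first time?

5

Follow position 12 under repeated out-shuffles:
12 → 24 → 17 → 3 → 6 → 12
It first returns after 5 out-shuffles.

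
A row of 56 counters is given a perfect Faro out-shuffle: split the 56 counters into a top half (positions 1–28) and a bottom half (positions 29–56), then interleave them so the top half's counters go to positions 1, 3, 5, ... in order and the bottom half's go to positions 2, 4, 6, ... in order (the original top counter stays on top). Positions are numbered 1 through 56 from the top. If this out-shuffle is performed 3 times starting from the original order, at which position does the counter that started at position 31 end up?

Track the counter's position through each out-shuffle:
31 → 6 → 11 → 21

21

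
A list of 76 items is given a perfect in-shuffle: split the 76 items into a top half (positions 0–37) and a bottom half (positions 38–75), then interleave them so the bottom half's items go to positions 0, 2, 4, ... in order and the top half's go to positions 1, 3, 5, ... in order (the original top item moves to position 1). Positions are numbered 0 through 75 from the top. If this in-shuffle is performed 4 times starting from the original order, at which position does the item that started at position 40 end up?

39

Track the item's position through each in-shuffle:
40 → 4 → 9 → 19 → 39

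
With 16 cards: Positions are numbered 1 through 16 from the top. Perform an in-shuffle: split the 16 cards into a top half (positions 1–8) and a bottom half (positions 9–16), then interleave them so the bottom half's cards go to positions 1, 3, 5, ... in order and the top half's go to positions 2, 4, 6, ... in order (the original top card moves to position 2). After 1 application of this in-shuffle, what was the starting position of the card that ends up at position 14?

7

Work backwards from position 14, undoing one in-shuffle at a time:
14 ← 7
So the card now at position 14 started at position 7.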